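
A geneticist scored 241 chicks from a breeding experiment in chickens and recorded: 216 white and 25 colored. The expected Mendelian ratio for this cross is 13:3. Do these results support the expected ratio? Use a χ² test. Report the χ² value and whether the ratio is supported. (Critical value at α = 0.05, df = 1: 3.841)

11.100; not consistent

The 13:3 ratio has 16 parts, so with N = 241 the expected counts are:
  white: 241 × 13/16 = 195.8125
  colored: 241 × 3/16 = 45.1875
χ² = Σ (O − E)² / E
  white: (216 − 195.8125)² / 195.8125 = 2.0813
  colored: (25 − 45.1875)² / 45.1875 = 9.0188
χ² = 2.0813 + 9.0188 = 11.1001 ≈ 11.100
Degrees of freedom = 2 − 1 = 1; critical value at α = 0.05 is 3.841.
Since 11.100 > 3.841, we reject the null hypothesis — the data do not fit the 13:3 ratio.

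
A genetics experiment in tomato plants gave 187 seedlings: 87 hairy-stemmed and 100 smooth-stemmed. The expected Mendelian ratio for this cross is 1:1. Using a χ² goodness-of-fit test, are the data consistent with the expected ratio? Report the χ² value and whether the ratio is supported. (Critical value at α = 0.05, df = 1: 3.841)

Expected counts for N = 187 under a 1:1 ratio (total parts = 2):
  hairy-stemmed: 187 × 1/2 = 93.5
  smooth-stemmed: 187 × 1/2 = 93.5
χ² = Σ (O − E)² / E
  hairy-stemmed: (87 − 93.5)² / 93.5 = 0.4519
  smooth-stemmed: (100 − 93.5)² / 93.5 = 0.4519
χ² = 0.4519 + 0.4519 = 0.9038 ≈ 0.904
Degrees of freedom = 2 − 1 = 1; critical value at α = 0.05 is 3.841.
Since 0.904 < 3.841, we fail to reject the null hypothesis — the data are consistent with the 1:1 ratio.

0.904; consistent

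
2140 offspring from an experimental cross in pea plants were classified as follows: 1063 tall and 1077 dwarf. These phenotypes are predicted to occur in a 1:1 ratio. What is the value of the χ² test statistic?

0.092

The 1:1 ratio has 2 parts, so with N = 2140 the expected counts are:
  tall: 2140 × 1/2 = 1070
  dwarf: 2140 × 1/2 = 1070
χ² = Σ (O − E)² / E
  tall: (1063 − 1070)² / 1070 = 0.0458
  dwarf: (1077 − 1070)² / 1070 = 0.0458
χ² = 0.0458 + 0.0458 = 0.0916 ≈ 0.092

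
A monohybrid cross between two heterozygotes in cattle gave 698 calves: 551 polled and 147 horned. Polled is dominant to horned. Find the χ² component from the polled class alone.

1.445

For a monohybrid cross between heterozygotes with complete dominance, the expected phenotypic ratio is 3:1.
The 3:1 ratio has 4 parts, so with N = 698 the expected counts are:
  polled: 698 × 3/4 = 523.5
  horned: 698 × 1/4 = 174.5
Contribution of polled: (551 − 523.5)² / 523.5 = 1.4446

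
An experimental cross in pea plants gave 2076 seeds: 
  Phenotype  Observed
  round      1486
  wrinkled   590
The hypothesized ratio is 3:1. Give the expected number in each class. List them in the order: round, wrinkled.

1557, 519

Total ratio parts = 4. Expected numbers out of 2076:
  round: 2076 × 3/4 = 1557
  wrinkled: 2076 × 1/4 = 519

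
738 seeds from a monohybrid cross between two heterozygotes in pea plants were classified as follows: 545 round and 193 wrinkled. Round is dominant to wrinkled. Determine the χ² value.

0.522

For a monohybrid cross between heterozygotes with complete dominance, the expected phenotypic ratio is 3:1.
Total ratio parts = 4. Expected numbers out of 738:
  round: 738 × 3/4 = 553.5
  wrinkled: 738 × 1/4 = 184.5
χ² = Σ (O − E)² / E
  round: (545 − 553.5)² / 553.5 = 0.1305
  wrinkled: (193 − 184.5)² / 184.5 = 0.3916
χ² = 0.1305 + 0.3916 = 0.5221 ≈ 0.522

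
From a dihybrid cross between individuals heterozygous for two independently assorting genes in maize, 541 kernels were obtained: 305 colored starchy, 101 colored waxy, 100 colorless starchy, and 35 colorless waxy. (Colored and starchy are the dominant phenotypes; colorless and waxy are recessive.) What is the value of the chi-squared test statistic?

A dihybrid F₂ with independent assortment and complete dominance at both loci gives a 9:3:3:1 phenotypic ratio.
Under the 9:3:3:1 hypothesis (Σ ratio = 16, N = 541):
  colored starchy: 541 × 9/16 = 304.3125
  colored waxy: 541 × 3/16 = 101.4375
  colorless starchy: 541 × 3/16 = 101.4375
  colorless waxy: 541 × 1/16 = 33.8125
χ² = Σ (O − E)² / E
  colored starchy: (305 − 304.3125)² / 304.3125 = 0.0016
  colored waxy: (101 − 101.4375)² / 101.4375 = 0.0019
  colorless starchy: (100 − 101.4375)² / 101.4375 = 0.0204
  colorless waxy: (35 − 33.8125)² / 33.8125 = 0.0417
χ² = 0.0016 + 0.0019 + 0.0204 + 0.0417 = 0.0656 ≈ 0.066

0.066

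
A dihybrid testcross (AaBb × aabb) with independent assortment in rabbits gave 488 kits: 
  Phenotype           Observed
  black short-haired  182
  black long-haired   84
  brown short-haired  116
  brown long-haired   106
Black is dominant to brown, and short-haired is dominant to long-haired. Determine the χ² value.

A dihybrid testcross with independent assortment gives a 1:1:1:1 ratio.
Expected counts for N = 488 under a 1:1:1:1 ratio (total parts = 4):
  black short-haired: 488 × 1/4 = 122
  black long-haired: 488 × 1/4 = 122
  brown short-haired: 488 × 1/4 = 122
  brown long-haired: 488 × 1/4 = 122
χ² = Σ (O − E)² / E
  black short-haired: (182 − 122)² / 122 = 29.5082
  black long-haired: (84 − 122)² / 122 = 11.8361
  brown short-haired: (116 − 122)² / 122 = 0.2951
  brown long-haired: (106 − 122)² / 122 = 2.0984
χ² = 29.5082 + 11.8361 + 0.2951 + 2.0984 = 43.7378 ≈ 43.738

43.738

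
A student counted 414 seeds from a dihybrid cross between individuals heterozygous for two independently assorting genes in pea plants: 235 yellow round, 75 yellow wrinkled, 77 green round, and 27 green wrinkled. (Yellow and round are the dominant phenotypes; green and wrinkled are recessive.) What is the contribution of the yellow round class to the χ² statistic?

A dihybrid F₂ with independent assortment and complete dominance at both loci gives a 9:3:3:1 phenotypic ratio.
Under the 9:3:3:1 hypothesis (Σ ratio = 16, N = 414):
  yellow round: 414 × 9/16 = 232.875
  yellow wrinkled: 414 × 3/16 = 77.625
  green round: 414 × 3/16 = 77.625
  green wrinkled: 414 × 1/16 = 25.875
Contribution of yellow round: (235 − 232.875)² / 232.875 = 0.0194

0.019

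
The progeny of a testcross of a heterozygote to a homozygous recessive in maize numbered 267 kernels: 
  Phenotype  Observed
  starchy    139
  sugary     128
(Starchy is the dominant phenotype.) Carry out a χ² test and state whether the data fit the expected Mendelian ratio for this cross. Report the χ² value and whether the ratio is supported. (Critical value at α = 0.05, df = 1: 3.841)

A testcross of a heterozygote (Aa × aa) gives a 1:1 phenotypic ratio.
Total ratio parts = 2. Expected numbers out of 267:
  starchy: 267 × 1/2 = 133.5
  sugary: 267 × 1/2 = 133.5
χ² = Σ (O − E)² / E
  starchy: (139 − 133.5)² / 133.5 = 0.2266
  sugary: (128 − 133.5)² / 133.5 = 0.2266
χ² = 0.2266 + 0.2266 = 0.4532 ≈ 0.453
Degrees of freedom = 2 − 1 = 1; critical value at α = 0.05 is 3.841.
Since 0.453 < 3.841, we fail to reject the null hypothesis — the data are consistent with the 1:1 ratio.

0.453; consistent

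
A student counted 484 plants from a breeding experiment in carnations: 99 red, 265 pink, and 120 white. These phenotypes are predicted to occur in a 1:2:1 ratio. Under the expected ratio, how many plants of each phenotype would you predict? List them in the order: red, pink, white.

121, 242, 121

Under the 1:2:1 hypothesis (Σ ratio = 4, N = 484):
  red: 484 × 1/4 = 121
  pink: 484 × 2/4 = 242
  white: 484 × 1/4 = 121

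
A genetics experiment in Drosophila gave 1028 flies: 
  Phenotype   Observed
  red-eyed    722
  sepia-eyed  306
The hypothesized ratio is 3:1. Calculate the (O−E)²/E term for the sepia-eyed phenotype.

The 3:1 ratio has 4 parts, so with N = 1028 the expected counts are:
  red-eyed: 1028 × 3/4 = 771
  sepia-eyed: 1028 × 1/4 = 257
Contribution of sepia-eyed: (306 − 257)² / 257 = 9.3424

9.342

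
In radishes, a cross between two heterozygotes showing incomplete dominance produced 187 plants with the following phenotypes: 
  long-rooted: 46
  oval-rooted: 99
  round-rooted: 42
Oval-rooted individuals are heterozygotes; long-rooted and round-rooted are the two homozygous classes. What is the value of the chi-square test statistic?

With incomplete dominance, a heterozygote × heterozygote cross gives a 1:2:1 phenotypic ratio.
Under the 1:2:1 hypothesis (Σ ratio = 4, N = 187):
  long-rooted: 187 × 1/4 = 46.75
  oval-rooted: 187 × 2/4 = 93.5
  round-rooted: 187 × 1/4 = 46.75
χ² = Σ (O − E)² / E
  long-rooted: (46 − 46.75)² / 46.75 = 0.0120
  oval-rooted: (99 − 93.5)² / 93.5 = 0.3235
  round-rooted: (42 − 46.75)² / 46.75 = 0.4826
χ² = 0.0120 + 0.3235 + 0.4826 = 0.8181 ≈ 0.818

0.818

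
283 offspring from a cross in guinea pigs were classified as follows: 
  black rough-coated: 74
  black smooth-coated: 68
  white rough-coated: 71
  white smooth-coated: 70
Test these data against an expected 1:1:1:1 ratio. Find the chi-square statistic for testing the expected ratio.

0.265

Under the 1:1:1:1 hypothesis (Σ ratio = 4, N = 283):
  black rough-coated: 283 × 1/4 = 70.75
  black smooth-coated: 283 × 1/4 = 70.75
  white rough-coated: 283 × 1/4 = 70.75
  white smooth-coated: 283 × 1/4 = 70.75
χ² = Σ (O − E)² / E
  black rough-coated: (74 − 70.75)² / 70.75 = 0.1493
  black smooth-coated: (68 − 70.75)² / 70.75 = 0.1069
  white rough-coated: (71 − 70.75)² / 70.75 = 0.0009
  white smooth-coated: (70 − 70.75)² / 70.75 = 0.0080
χ² = 0.1493 + 0.1069 + 0.0009 + 0.0080 = 0.2651 ≈ 0.265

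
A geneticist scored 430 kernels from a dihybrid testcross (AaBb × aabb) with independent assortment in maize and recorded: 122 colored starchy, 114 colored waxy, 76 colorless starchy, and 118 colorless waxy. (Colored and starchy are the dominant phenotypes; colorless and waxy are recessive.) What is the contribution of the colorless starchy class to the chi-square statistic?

9.230

A dihybrid testcross with independent assortment gives a 1:1:1:1 ratio.
Total ratio parts = 4. Expected numbers out of 430:
  colored starchy: 430 × 1/4 = 107.5
  colored waxy: 430 × 1/4 = 107.5
  colorless starchy: 430 × 1/4 = 107.5
  colorless waxy: 430 × 1/4 = 107.5
Contribution of colorless starchy: (76 − 107.5)² / 107.5 = 9.2302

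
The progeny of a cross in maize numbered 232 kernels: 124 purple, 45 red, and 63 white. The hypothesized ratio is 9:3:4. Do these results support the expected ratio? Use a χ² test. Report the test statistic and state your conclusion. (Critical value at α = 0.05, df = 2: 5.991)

0.807; consistent

Expected counts for N = 232 under a 9:3:4 ratio (total parts = 16):
  purple: 232 × 9/16 = 130.5
  red: 232 × 3/16 = 43.5
  white: 232 × 4/16 = 58
χ² = Σ (O − E)² / E
  purple: (124 − 130.5)² / 130.5 = 0.3238
  red: (45 − 43.5)² / 43.5 = 0.0517
  white: (63 − 58)² / 58 = 0.4310
χ² = 0.3238 + 0.0517 + 0.4310 = 0.8065 ≈ 0.807
Degrees of freedom = 3 − 1 = 2; critical value at α = 0.05 is 5.991.
Since 0.807 < 5.991, we fail to reject the null hypothesis — the data are consistent with the 9:3:4 ratio.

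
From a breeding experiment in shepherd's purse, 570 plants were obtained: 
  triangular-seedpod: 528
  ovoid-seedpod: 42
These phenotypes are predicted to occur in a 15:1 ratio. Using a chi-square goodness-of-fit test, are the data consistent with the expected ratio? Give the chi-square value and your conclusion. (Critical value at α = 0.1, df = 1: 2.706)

The 15:1 ratio has 16 parts, so with N = 570 the expected counts are:
  triangular-seedpod: 570 × 15/16 = 534.375
  ovoid-seedpod: 570 × 1/16 = 35.625
χ² = Σ (O − E)² / E
  triangular-seedpod: (528 − 534.375)² / 534.375 = 0.0761
  ovoid-seedpod: (42 − 35.625)² / 35.625 = 1.1408
χ² = 0.0761 + 1.1408 = 1.2169 ≈ 1.217
Degrees of freedom = 2 − 1 = 1; critical value at α = 0.1 is 2.706.
Since 1.217 < 2.706, we fail to reject the null hypothesis — the data are consistent with the 15:1 ratio.

1.217; consistent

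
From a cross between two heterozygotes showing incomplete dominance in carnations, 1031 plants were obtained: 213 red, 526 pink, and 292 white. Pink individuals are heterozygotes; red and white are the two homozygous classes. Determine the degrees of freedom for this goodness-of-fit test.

With incomplete dominance, a heterozygote × heterozygote cross gives a 1:2:1 phenotypic ratio.
A goodness-of-fit test with 3 phenotype classes has df = 3 − 1 = 2.

2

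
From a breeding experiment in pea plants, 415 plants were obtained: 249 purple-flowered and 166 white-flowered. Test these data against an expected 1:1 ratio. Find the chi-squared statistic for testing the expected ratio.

Expected counts for N = 415 under a 1:1 ratio (total parts = 2):
  purple-flowered: 415 × 1/2 = 207.5
  white-flowered: 415 × 1/2 = 207.5
χ² = Σ (O − E)² / E
  purple-flowered: (249 − 207.5)² / 207.5 = 8.3000
  white-flowered: (166 − 207.5)² / 207.5 = 8.3000
χ² = 8.3000 + 8.3000 = 16.600

16.600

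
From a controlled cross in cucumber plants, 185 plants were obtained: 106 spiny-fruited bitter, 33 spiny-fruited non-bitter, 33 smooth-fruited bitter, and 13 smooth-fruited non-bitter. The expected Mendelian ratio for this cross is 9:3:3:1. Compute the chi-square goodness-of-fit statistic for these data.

0.379

The 9:3:3:1 ratio has 16 parts, so with N = 185 the expected counts are:
  spiny-fruited bitter: 185 × 9/16 = 104.0625
  spiny-fruited non-bitter: 185 × 3/16 = 34.6875
  smooth-fruited bitter: 185 × 3/16 = 34.6875
  smooth-fruited non-bitter: 185 × 1/16 = 11.5625
χ² = Σ (O − E)² / E
  spiny-fruited bitter: (106 − 104.0625)² / 104.0625 = 0.0361
  spiny-fruited non-bitter: (33 − 34.6875)² / 34.6875 = 0.0821
  smooth-fruited bitter: (33 − 34.6875)² / 34.6875 = 0.0821
  smooth-fruited non-bitter: (13 − 11.5625)² / 11.5625 = 0.1787
χ² = 0.0361 + 0.0821 + 0.0821 + 0.1787 = 0.379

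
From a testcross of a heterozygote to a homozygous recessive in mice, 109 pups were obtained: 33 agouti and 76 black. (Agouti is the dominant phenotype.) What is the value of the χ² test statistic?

16.963

A testcross of a heterozygote (Aa × aa) gives a 1:1 phenotypic ratio.
Under the 1:1 hypothesis (Σ ratio = 2, N = 109):
  agouti: 109 × 1/2 = 54.5
  black: 109 × 1/2 = 54.5
χ² = Σ (O − E)² / E
  agouti: (33 − 54.5)² / 54.5 = 8.4817
  black: (76 − 54.5)² / 54.5 = 8.4817
χ² = 8.4817 + 8.4817 = 16.9634 ≈ 16.963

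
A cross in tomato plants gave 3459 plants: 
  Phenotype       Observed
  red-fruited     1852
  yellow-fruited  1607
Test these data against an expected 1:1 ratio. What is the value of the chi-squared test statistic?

Total ratio parts = 2. Expected numbers out of 3459:
  red-fruited: 3459 × 1/2 = 1729.5
  yellow-fruited: 3459 × 1/2 = 1729.5
χ² = Σ (O − E)² / E
  red-fruited: (1852 − 1729.5)² / 1729.5 = 8.6766
  yellow-fruited: (1607 − 1729.5)² / 1729.5 = 8.6766
χ² = 8.6766 + 8.6766 = 17.3532 ≈ 17.353

17.353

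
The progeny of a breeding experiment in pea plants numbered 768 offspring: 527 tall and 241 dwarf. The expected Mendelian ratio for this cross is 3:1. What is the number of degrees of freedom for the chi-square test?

1

A goodness-of-fit test with 2 phenotype classes has df = 2 − 1 = 1.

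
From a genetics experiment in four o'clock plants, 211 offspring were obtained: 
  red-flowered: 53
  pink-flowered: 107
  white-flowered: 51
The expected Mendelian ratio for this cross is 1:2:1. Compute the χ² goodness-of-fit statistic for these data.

Total ratio parts = 4. Expected numbers out of 211:
  red-flowered: 211 × 1/4 = 52.75
  pink-flowered: 211 × 2/4 = 105.5
  white-flowered: 211 × 1/4 = 52.75
χ² = Σ (O − E)² / E
  red-flowered: (53 − 52.75)² / 52.75 = 0.0012
  pink-flowered: (107 − 105.5)² / 105.5 = 0.0213
  white-flowered: (51 − 52.75)² / 52.75 = 0.0581
χ² = 0.0012 + 0.0213 + 0.0581 = 0.0806 ≈ 0.081

0.081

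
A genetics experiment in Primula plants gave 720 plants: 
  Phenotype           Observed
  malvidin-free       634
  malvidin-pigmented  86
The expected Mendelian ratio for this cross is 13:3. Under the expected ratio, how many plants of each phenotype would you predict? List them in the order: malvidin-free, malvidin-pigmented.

Under the 13:3 hypothesis (Σ ratio = 16, N = 720):
  malvidin-free: 720 × 13/16 = 585
  malvidin-pigmented: 720 × 3/16 = 135

585, 135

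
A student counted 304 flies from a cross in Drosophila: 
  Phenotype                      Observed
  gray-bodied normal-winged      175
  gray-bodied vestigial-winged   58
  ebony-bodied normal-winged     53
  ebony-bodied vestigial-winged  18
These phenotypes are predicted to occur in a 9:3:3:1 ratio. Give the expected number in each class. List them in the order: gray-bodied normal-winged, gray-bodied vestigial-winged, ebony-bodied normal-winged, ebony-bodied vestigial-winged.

171, 57, 57, 19

Expected counts for N = 304 under a 9:3:3:1 ratio (total parts = 16):
  gray-bodied normal-winged: 304 × 9/16 = 171
  gray-bodied vestigial-winged: 304 × 3/16 = 57
  ebony-bodied normal-winged: 304 × 3/16 = 57
  ebony-bodied vestigial-winged: 304 × 1/16 = 19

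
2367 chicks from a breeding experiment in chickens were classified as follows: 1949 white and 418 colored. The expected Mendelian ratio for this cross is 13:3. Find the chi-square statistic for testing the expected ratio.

1.848

Under the 13:3 hypothesis (Σ ratio = 16, N = 2367):
  white: 2367 × 13/16 = 1923.1875
  colored: 2367 × 3/16 = 443.8125
χ² = Σ (O − E)² / E
  white: (1949 − 1923.1875)² / 1923.1875 = 0.3464
  colored: (418 − 443.8125)² / 443.8125 = 1.5013
χ² = 0.3464 + 1.5013 = 1.8477 ≈ 1.848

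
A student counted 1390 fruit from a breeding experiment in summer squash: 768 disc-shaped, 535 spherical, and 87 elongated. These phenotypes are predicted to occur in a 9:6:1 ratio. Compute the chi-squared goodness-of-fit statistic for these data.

Expected counts for N = 1390 under a 9:6:1 ratio (total parts = 16):
  disc-shaped: 1390 × 9/16 = 781.875
  spherical: 1390 × 6/16 = 521.25
  elongated: 1390 × 1/16 = 86.875
χ² = Σ (O − E)² / E
  disc-shaped: (768 − 781.875)² / 781.875 = 0.2462
  spherical: (535 − 521.25)² / 521.25 = 0.3627
  elongated: (87 − 86.875)² / 86.875 = 0.0002
χ² = 0.2462 + 0.3627 + 0.0002 = 0.6091 ≈ 0.609

0.609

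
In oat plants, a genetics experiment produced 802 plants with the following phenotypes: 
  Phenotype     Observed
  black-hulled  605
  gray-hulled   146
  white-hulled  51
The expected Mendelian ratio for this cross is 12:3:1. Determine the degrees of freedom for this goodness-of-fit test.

A goodness-of-fit test with 3 phenotype classes has df = 3 − 1 = 2.

2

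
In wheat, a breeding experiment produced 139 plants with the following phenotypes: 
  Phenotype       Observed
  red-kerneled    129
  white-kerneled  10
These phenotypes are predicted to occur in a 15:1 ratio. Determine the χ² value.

0.212

The 15:1 ratio has 16 parts, so with N = 139 the expected counts are:
  red-kerneled: 139 × 15/16 = 130.3125
  white-kerneled: 139 × 1/16 = 8.6875
χ² = Σ (O − E)² / E
  red-kerneled: (129 − 130.3125)² / 130.3125 = 0.0132
  white-kerneled: (10 − 8.6875)² / 8.6875 = 0.1983
χ² = 0.0132 + 0.1983 = 0.2115 ≈ 0.212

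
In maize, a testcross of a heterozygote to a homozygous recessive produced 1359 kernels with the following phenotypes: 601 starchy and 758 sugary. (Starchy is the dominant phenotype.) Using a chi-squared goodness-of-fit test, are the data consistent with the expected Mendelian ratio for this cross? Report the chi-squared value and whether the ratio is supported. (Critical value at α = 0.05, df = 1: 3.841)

A testcross of a heterozygote (Aa × aa) gives a 1:1 phenotypic ratio.
The 1:1 ratio has 2 parts, so with N = 1359 the expected counts are:
  starchy: 1359 × 1/2 = 679.5
  sugary: 1359 × 1/2 = 679.5
χ² = Σ (O − E)² / E
  starchy: (601 − 679.5)² / 679.5 = 9.0688
  sugary: (758 − 679.5)² / 679.5 = 9.0688
χ² = 9.0688 + 9.0688 = 18.1376 ≈ 18.138
Degrees of freedom = 2 − 1 = 1; critical value at α = 0.05 is 3.841.
Since 18.138 > 3.841, we reject the null hypothesis — the data do not fit the 1:1 ratio.

18.138; not consistent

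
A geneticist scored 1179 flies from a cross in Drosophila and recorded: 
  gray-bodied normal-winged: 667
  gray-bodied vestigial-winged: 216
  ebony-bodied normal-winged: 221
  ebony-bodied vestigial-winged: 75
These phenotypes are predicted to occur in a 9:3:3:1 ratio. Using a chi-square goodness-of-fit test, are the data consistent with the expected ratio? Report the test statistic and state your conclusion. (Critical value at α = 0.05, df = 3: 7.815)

The 9:3:3:1 ratio has 16 parts, so with N = 1179 the expected counts are:
  gray-bodied normal-winged: 1179 × 9/16 = 663.1875
  gray-bodied vestigial-winged: 1179 × 3/16 = 221.0625
  ebony-bodied normal-winged: 1179 × 3/16 = 221.0625
  ebony-bodied vestigial-winged: 1179 × 1/16 = 73.6875
χ² = Σ (O − E)² / E
  gray-bodied normal-winged: (667 − 663.1875)² / 663.1875 = 0.0219
  gray-bodied vestigial-winged: (216 − 221.0625)² / 221.0625 = 0.1159
  ebony-bodied normal-winged: (221 − 221.0625)² / 221.0625 = 0.0000
  ebony-bodied vestigial-winged: (75 − 73.6875)² / 73.6875 = 0.0234
χ² = 0.0219 + 0.1159 + 0.0000 + 0.0234 = 0.1612 ≈ 0.161
Degrees of freedom = 4 − 1 = 3; critical value at α = 0.05 is 7.815.
Since 0.161 < 7.815, we fail to reject the null hypothesis — the data are consistent with the 9:3:3:1 ratio.

0.161; consistent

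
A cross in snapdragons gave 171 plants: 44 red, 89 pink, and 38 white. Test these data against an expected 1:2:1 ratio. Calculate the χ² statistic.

0.708

Expected counts for N = 171 under a 1:2:1 ratio (total parts = 4):
  red: 171 × 1/4 = 42.75
  pink: 171 × 2/4 = 85.5
  white: 171 × 1/4 = 42.75
χ² = Σ (O − E)² / E
  red: (44 − 42.75)² / 42.75 = 0.0365
  pink: (89 − 85.5)² / 85.5 = 0.1433
  white: (38 − 42.75)² / 42.75 = 0.5278
χ² = 0.0365 + 0.1433 + 0.5278 = 0.7076 ≈ 0.708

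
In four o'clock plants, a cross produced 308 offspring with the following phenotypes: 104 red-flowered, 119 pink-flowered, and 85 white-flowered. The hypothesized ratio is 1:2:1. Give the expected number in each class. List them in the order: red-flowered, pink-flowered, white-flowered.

Expected counts for N = 308 under a 1:2:1 ratio (total parts = 4):
  red-flowered: 308 × 1/4 = 77
  pink-flowered: 308 × 2/4 = 154
  white-flowered: 308 × 1/4 = 77

77, 154, 77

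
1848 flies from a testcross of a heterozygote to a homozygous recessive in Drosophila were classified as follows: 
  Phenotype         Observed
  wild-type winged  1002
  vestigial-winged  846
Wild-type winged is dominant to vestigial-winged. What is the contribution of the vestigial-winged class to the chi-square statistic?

A testcross of a heterozygote (Aa × aa) gives a 1:1 phenotypic ratio.
Total ratio parts = 2. Expected numbers out of 1848:
  wild-type winged: 1848 × 1/2 = 924
  vestigial-winged: 1848 × 1/2 = 924
Contribution of vestigial-winged: (846 − 924)² / 924 = 6.5844

6.584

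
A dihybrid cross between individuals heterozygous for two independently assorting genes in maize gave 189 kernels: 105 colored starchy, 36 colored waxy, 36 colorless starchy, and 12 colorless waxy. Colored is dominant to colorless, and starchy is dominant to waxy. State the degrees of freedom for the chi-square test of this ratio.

3

A dihybrid F₂ with independent assortment and complete dominance at both loci gives a 9:3:3:1 phenotypic ratio.
A goodness-of-fit test with 4 phenotype classes has df = 4 − 1 = 3.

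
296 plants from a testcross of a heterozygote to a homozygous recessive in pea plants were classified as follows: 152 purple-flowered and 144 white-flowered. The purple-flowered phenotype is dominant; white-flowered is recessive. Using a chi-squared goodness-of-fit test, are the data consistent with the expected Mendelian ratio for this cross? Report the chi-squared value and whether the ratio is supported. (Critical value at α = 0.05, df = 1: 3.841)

A testcross of a heterozygote (Aa × aa) gives a 1:1 phenotypic ratio.
The 1:1 ratio has 2 parts, so with N = 296 the expected counts are:
  purple-flowered: 296 × 1/2 = 148
  white-flowered: 296 × 1/2 = 148
χ² = Σ (O − E)² / E
  purple-flowered: (152 − 148)² / 148 = 0.1081
  white-flowered: (144 − 148)² / 148 = 0.1081
χ² = 0.1081 + 0.1081 = 0.2162 ≈ 0.216
Degrees of freedom = 2 − 1 = 1; critical value at α = 0.05 is 3.841.
Since 0.216 < 3.841, we fail to reject the null hypothesis — the data are consistent with the 1:1 ratio.

0.216; consistent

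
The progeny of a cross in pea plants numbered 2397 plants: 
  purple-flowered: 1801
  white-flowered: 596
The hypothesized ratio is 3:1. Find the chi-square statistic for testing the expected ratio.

0.024

Expected counts for N = 2397 under a 3:1 ratio (total parts = 4):
  purple-flowered: 2397 × 3/4 = 1797.75
  white-flowered: 2397 × 1/4 = 599.25
χ² = Σ (O − E)² / E
  purple-flowered: (1801 − 1797.75)² / 1797.75 = 0.0059
  white-flowered: (596 − 599.25)² / 599.25 = 0.0176
χ² = 0.0059 + 0.0176 = 0.0235 ≈ 0.024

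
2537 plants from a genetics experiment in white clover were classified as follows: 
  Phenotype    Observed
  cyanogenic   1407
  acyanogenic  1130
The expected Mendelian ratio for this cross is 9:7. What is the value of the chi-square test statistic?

Total ratio parts = 16. Expected numbers out of 2537:
  cyanogenic: 2537 × 9/16 = 1427.0625
  acyanogenic: 2537 × 7/16 = 1109.9375
χ² = Σ (O − E)² / E
  cyanogenic: (1407 − 1427.0625)² / 1427.0625 = 0.2821
  acyanogenic: (1130 − 1109.9375)² / 1109.9375 = 0.3626
χ² = 0.2821 + 0.3626 = 0.6447 ≈ 0.645

0.645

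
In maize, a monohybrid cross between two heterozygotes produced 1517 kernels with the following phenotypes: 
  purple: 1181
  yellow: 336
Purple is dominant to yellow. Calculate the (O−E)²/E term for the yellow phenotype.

4.932

For a monohybrid cross between heterozygotes with complete dominance, the expected phenotypic ratio is 3:1.
The 3:1 ratio has 4 parts, so with N = 1517 the expected counts are:
  purple: 1517 × 3/4 = 1137.75
  yellow: 1517 × 1/4 = 379.25
Contribution of yellow: (336 − 379.25)² / 379.25 = 4.9323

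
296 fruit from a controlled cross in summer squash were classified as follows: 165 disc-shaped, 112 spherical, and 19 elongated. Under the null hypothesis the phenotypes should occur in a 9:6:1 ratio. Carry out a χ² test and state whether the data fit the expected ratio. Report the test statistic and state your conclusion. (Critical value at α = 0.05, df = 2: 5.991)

The 9:6:1 ratio has 16 parts, so with N = 296 the expected counts are:
  disc-shaped: 296 × 9/16 = 166.5
  spherical: 296 × 6/16 = 111
  elongated: 296 × 1/16 = 18.5
χ² = Σ (O − E)² / E
  disc-shaped: (165 − 166.5)² / 166.5 = 0.0135
  spherical: (112 − 111)² / 111 = 0.0090
  elongated: (19 − 18.5)² / 18.5 = 0.0135
χ² = 0.0135 + 0.0090 + 0.0135 = 0.036
Degrees of freedom = 3 − 1 = 2; critical value at α = 0.05 is 5.991.
Since 0.036 < 5.991, we fail to reject the null hypothesis — the data are consistent with the 9:6:1 ratio.

0.036; consistent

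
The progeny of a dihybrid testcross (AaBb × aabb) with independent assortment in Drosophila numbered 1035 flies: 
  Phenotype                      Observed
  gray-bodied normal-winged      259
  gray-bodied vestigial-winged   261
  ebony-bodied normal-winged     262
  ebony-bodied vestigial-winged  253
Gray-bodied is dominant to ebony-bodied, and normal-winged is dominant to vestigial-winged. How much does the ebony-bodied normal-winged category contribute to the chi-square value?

0.041

A dihybrid testcross with independent assortment gives a 1:1:1:1 ratio.
The 1:1:1:1 ratio has 4 parts, so with N = 1035 the expected counts are:
  gray-bodied normal-winged: 1035 × 1/4 = 258.75
  gray-bodied vestigial-winged: 1035 × 1/4 = 258.75
  ebony-bodied normal-winged: 1035 × 1/4 = 258.75
  ebony-bodied vestigial-winged: 1035 × 1/4 = 258.75
Contribution of ebony-bodied normal-winged: (262 − 258.75)² / 258.75 = 0.0408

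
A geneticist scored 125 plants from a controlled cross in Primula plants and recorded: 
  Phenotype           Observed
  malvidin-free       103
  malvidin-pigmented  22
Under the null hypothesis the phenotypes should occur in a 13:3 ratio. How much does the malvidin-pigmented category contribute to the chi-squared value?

0.088

Under the 13:3 hypothesis (Σ ratio = 16, N = 125):
  malvidin-free: 125 × 13/16 = 101.5625
  malvidin-pigmented: 125 × 3/16 = 23.4375
Contribution of malvidin-pigmented: (22 − 23.4375)² / 23.4375 = 0.0882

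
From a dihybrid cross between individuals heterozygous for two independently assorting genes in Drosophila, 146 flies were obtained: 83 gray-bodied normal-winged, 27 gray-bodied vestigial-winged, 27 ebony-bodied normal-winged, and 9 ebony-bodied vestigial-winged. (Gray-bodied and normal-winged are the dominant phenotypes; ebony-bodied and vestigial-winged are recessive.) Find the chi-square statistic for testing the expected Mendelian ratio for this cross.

0.021

A dihybrid F₂ with independent assortment and complete dominance at both loci gives a 9:3:3:1 phenotypic ratio.
Under the 9:3:3:1 hypothesis (Σ ratio = 16, N = 146):
  gray-bodied normal-winged: 146 × 9/16 = 82.125
  gray-bodied vestigial-winged: 146 × 3/16 = 27.375
  ebony-bodied normal-winged: 146 × 3/16 = 27.375
  ebony-bodied vestigial-winged: 146 × 1/16 = 9.125
χ² = Σ (O − E)² / E
  gray-bodied normal-winged: (83 − 82.125)² / 82.125 = 0.0093
  gray-bodied vestigial-winged: (27 − 27.375)² / 27.375 = 0.0051
  ebony-bodied normal-winged: (27 − 27.375)² / 27.375 = 0.0051
  ebony-bodied vestigial-winged: (9 − 9.125)² / 9.125 = 0.0017
χ² = 0.0093 + 0.0051 + 0.0051 + 0.0017 = 0.0212 ≈ 0.021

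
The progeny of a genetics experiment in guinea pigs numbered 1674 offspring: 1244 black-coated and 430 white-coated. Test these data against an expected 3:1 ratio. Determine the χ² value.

0.421

The 3:1 ratio has 4 parts, so with N = 1674 the expected counts are:
  black-coated: 1674 × 3/4 = 1255.5
  white-coated: 1674 × 1/4 = 418.5
χ² = Σ (O − E)² / E
  black-coated: (1244 − 1255.5)² / 1255.5 = 0.1053
  white-coated: (430 − 418.5)² / 418.5 = 0.3160
χ² = 0.1053 + 0.3160 = 0.4213 ≈ 0.421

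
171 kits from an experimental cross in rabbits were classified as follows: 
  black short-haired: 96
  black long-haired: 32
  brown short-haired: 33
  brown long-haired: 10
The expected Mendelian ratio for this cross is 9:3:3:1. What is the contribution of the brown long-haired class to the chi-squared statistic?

0.044

The 9:3:3:1 ratio has 16 parts, so with N = 171 the expected counts are:
  black short-haired: 171 × 9/16 = 96.1875
  black long-haired: 171 × 3/16 = 32.0625
  brown short-haired: 171 × 3/16 = 32.0625
  brown long-haired: 171 × 1/16 = 10.6875
Contribution of brown long-haired: (10 − 10.6875)² / 10.6875 = 0.0442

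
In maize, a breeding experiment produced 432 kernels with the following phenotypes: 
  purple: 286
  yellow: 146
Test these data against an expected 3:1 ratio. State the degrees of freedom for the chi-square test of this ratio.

1

A goodness-of-fit test with 2 phenotype classes has df = 2 − 1 = 1.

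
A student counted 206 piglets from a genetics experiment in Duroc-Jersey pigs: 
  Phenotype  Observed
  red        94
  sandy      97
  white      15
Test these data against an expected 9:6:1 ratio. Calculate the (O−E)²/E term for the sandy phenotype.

Under the 9:6:1 hypothesis (Σ ratio = 16, N = 206):
  red: 206 × 9/16 = 115.875
  sandy: 206 × 6/16 = 77.25
  white: 206 × 1/16 = 12.875
Contribution of sandy: (97 − 77.25)² / 77.25 = 5.0494

5.049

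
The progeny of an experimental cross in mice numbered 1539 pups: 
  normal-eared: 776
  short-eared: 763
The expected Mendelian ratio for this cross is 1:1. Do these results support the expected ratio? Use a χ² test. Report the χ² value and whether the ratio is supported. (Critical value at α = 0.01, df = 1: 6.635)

Under the 1:1 hypothesis (Σ ratio = 2, N = 1539):
  normal-eared: 1539 × 1/2 = 769.5
  short-eared: 1539 × 1/2 = 769.5
χ² = Σ (O − E)² / E
  normal-eared: (776 − 769.5)² / 769.5 = 0.0549
  short-eared: (763 − 769.5)² / 769.5 = 0.0549
χ² = 0.0549 + 0.0549 = 0.1098 ≈ 0.110
Degrees of freedom = 2 − 1 = 1; critical value at α = 0.01 is 6.635.
Since 0.110 < 6.635, we fail to reject the null hypothesis — the data are consistent with the 1:1 ratio.

0.110; consistent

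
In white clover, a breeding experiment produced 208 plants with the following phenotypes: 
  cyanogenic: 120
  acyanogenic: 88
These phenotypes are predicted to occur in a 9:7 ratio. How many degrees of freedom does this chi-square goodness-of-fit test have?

A goodness-of-fit test with 2 phenotype classes has df = 2 − 1 = 1.

1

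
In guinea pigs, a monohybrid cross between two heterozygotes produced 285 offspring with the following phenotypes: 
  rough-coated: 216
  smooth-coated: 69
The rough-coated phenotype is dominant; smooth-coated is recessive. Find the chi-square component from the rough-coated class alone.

For a monohybrid cross between heterozygotes with complete dominance, the expected phenotypic ratio is 3:1.
Total ratio parts = 4. Expected numbers out of 285:
  rough-coated: 285 × 3/4 = 213.75
  smooth-coated: 285 × 1/4 = 71.25
Contribution of rough-coated: (216 − 213.75)² / 213.75 = 0.0237

0.024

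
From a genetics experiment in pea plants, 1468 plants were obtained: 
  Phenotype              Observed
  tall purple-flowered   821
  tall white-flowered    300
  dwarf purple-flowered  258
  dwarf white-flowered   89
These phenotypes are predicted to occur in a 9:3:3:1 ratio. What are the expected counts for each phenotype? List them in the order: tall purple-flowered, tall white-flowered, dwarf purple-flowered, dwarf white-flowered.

825.75, 275.25, 275.25, 91.75

Expected counts for N = 1468 under a 9:3:3:1 ratio (total parts = 16):
  tall purple-flowered: 1468 × 9/16 = 825.75
  tall white-flowered: 1468 × 3/16 = 275.25
  dwarf purple-flowered: 1468 × 3/16 = 275.25
  dwarf white-flowered: 1468 × 1/16 = 91.75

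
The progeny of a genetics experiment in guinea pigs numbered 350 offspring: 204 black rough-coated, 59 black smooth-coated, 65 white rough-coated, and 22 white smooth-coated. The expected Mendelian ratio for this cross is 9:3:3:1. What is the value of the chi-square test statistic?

Under the 9:3:3:1 hypothesis (Σ ratio = 16, N = 350):
  black rough-coated: 350 × 9/16 = 196.875
  black smooth-coated: 350 × 3/16 = 65.625
  white rough-coated: 350 × 3/16 = 65.625
  white smooth-coated: 350 × 1/16 = 21.875
χ² = Σ (O − E)² / E
  black rough-coated: (204 − 196.875)² / 196.875 = 0.2579
  black smooth-coated: (59 − 65.625)² / 65.625 = 0.6688
  white rough-coated: (65 − 65.625)² / 65.625 = 0.0060
  white smooth-coated: (22 − 21.875)² / 21.875 = 0.0007
χ² = 0.2579 + 0.6688 + 0.0060 + 0.0007 = 0.9334 ≈ 0.933

0.933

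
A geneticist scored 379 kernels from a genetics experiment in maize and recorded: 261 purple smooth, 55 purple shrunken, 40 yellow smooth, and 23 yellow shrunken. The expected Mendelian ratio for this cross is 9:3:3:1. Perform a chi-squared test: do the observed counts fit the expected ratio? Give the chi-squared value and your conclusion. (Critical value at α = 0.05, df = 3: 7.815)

Expected counts for N = 379 under a 9:3:3:1 ratio (total parts = 16):
  purple smooth: 379 × 9/16 = 213.1875
  purple shrunken: 379 × 3/16 = 71.0625
  yellow smooth: 379 × 3/16 = 71.0625
  yellow shrunken: 379 × 1/16 = 23.6875
χ² = Σ (O − E)² / E
  purple smooth: (261 − 213.1875)² / 213.1875 = 10.7231
  purple shrunken: (55 − 71.0625)² / 71.0625 = 3.6307
  yellow smooth: (40 − 71.0625)² / 71.0625 = 13.5779
  yellow shrunken: (23 − 23.6875)² / 23.6875 = 0.0200
χ² = 10.7231 + 3.6307 + 13.5779 + 0.0200 = 27.9517 ≈ 27.952
Degrees of freedom = 4 − 1 = 3; critical value at α = 0.05 is 7.815.
Since 27.952 > 7.815, we reject the null hypothesis — the data do not fit the 9:3:3:1 ratio.

27.952; not consistent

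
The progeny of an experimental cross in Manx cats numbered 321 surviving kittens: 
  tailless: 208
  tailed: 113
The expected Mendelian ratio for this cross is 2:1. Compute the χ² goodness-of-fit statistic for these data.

0.505

Expected counts for N = 321 under a 2:1 ratio (total parts = 3):
  tailless: 321 × 2/3 = 214
  tailed: 321 × 1/3 = 107
χ² = Σ (O − E)² / E
  tailless: (208 − 214)² / 214 = 0.1682
  tailed: (113 − 107)² / 107 = 0.3364
χ² = 0.1682 + 0.3364 = 0.5046 ≈ 0.505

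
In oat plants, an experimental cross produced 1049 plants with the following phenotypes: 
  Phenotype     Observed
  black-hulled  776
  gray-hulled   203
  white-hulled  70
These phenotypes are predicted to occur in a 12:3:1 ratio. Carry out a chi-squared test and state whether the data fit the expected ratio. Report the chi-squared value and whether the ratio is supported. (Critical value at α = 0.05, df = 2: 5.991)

0.650; consistent

Expected counts for N = 1049 under a 12:3:1 ratio (total parts = 16):
  black-hulled: 1049 × 12/16 = 786.75
  gray-hulled: 1049 × 3/16 = 196.6875
  white-hulled: 1049 × 1/16 = 65.5625
χ² = Σ (O − E)² / E
  black-hulled: (776 − 786.75)² / 786.75 = 0.1469
  gray-hulled: (203 − 196.6875)² / 196.6875 = 0.2026
  white-hulled: (70 − 65.5625)² / 65.5625 = 0.3003
χ² = 0.1469 + 0.2026 + 0.3003 = 0.6498 ≈ 0.650
Degrees of freedom = 3 − 1 = 2; critical value at α = 0.05 is 5.991.
Since 0.650 < 5.991, we fail to reject the null hypothesis — the data are consistent with the 12:3:1 ratio.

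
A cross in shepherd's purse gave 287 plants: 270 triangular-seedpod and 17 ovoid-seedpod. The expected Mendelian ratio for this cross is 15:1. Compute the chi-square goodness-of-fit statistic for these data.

0.052

Under the 15:1 hypothesis (Σ ratio = 16, N = 287):
  triangular-seedpod: 287 × 15/16 = 269.0625
  ovoid-seedpod: 287 × 1/16 = 17.9375
χ² = Σ (O − E)² / E
  triangular-seedpod: (270 − 269.0625)² / 269.0625 = 0.0033
  ovoid-seedpod: (17 − 17.9375)² / 17.9375 = 0.0490
χ² = 0.0033 + 0.0490 = 0.0523 ≈ 0.052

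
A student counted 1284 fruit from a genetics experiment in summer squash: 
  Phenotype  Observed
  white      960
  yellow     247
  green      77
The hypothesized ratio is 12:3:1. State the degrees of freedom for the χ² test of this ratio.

2

A goodness-of-fit test with 3 phenotype classes has df = 3 − 1 = 2.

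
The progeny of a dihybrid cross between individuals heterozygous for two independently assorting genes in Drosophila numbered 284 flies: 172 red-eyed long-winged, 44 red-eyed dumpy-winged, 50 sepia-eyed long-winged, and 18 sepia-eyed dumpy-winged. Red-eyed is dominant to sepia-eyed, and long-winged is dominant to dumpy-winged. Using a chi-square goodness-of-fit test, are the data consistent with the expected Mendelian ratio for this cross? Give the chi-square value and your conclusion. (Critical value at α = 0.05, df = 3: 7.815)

A dihybrid F₂ with independent assortment and complete dominance at both loci gives a 9:3:3:1 phenotypic ratio.
Expected counts for N = 284 under a 9:3:3:1 ratio (total parts = 16):
  red-eyed long-winged: 284 × 9/16 = 159.75
  red-eyed dumpy-winged: 284 × 3/16 = 53.25
  sepia-eyed long-winged: 284 × 3/16 = 53.25
  sepia-eyed dumpy-winged: 284 × 1/16 = 17.75
χ² = Σ (O − E)² / E
  red-eyed long-winged: (172 − 159.75)² / 159.75 = 0.9394
  red-eyed dumpy-winged: (44 − 53.25)² / 53.25 = 1.6068
  sepia-eyed long-winged: (50 − 53.25)² / 53.25 = 0.1984
  sepia-eyed dumpy-winged: (18 − 17.75)² / 17.75 = 0.0035
χ² = 0.9394 + 1.6068 + 0.1984 + 0.0035 = 2.7481 ≈ 2.748
Degrees of freedom = 4 − 1 = 3; critical value at α = 0.05 is 7.815.
Since 2.748 < 7.815, we fail to reject the null hypothesis — the data are consistent with the 9:3:3:1 ratio.

2.748; consistent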